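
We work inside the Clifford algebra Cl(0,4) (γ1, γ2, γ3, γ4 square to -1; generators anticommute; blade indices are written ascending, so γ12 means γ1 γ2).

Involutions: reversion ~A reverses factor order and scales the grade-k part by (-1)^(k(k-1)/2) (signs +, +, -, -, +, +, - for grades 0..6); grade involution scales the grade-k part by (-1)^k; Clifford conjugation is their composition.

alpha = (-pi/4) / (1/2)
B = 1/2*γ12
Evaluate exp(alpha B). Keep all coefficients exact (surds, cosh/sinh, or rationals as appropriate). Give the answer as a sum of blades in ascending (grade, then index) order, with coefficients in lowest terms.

B^2 = (1/2)^2*(γ12)^2 = 1/4*(-1) = -1/4 (a basis 2-blade squares to minus the product of its generators' squares).
B^2 = -1/4 — since the square is negative, the closed form is circular: l = 1/2, alpha*l = -pi/4, so exp(alpha B) = cos(-pi/4) + (sin(-pi/4)/(1/2))*B = sqrt(2)/2 + (-sqrt(2))*B.
Answer: sqrt(2)/2 - sqrt(2)/2*γ12


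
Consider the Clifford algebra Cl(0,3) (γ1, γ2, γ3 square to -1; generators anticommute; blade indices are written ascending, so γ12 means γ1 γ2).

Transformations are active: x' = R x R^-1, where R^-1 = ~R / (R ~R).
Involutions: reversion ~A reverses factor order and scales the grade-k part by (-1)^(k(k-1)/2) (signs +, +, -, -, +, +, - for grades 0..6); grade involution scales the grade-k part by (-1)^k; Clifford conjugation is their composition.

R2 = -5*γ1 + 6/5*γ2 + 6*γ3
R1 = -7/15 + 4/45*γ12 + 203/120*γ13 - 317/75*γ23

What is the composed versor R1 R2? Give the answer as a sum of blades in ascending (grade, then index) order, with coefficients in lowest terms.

Distribute over the terms of R2 (each basis-blade product reordered to ascending indices, repeated generators contracted through their squares):
R1 (-5*γ1) = 7/3*γ1 - 4/9*γ2 - 203/24*γ3 + 317/15*γ123
R1 (6/5*γ2) = -8/75*γ1 - 14/25*γ2 - 634/125*γ3 - 203/100*γ123
R1 (6*γ3) = -203/20*γ1 + 634/25*γ2 - 14/5*γ3 + 8/15*γ123
Summing the partial products and collecting blades:
Answer: -2377/300*γ1 + 1096/45*γ2 - 48991/3000*γ3 + 5891/300*γ123


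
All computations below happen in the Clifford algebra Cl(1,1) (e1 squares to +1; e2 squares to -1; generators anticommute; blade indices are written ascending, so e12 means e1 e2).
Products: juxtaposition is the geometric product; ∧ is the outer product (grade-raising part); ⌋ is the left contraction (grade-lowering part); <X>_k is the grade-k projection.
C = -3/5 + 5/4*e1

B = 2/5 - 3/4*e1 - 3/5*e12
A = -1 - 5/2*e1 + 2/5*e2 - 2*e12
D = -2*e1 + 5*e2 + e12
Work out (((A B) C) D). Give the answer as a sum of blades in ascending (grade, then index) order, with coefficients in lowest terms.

step 1: 107/40 - 49/100*e1 + 4/25*e2 + 1/10*e12
step 2: -887/400 + 14551/4000*e1 - 221/1000*e2 - 13/50*e12
step 3: -12861/2000 + 2757/500*e1 - 31879/4000*e2 + 62117/4000*e12
Answer: -12861/2000 + 2757/500*e1 - 31879/4000*e2 + 62117/4000*e12


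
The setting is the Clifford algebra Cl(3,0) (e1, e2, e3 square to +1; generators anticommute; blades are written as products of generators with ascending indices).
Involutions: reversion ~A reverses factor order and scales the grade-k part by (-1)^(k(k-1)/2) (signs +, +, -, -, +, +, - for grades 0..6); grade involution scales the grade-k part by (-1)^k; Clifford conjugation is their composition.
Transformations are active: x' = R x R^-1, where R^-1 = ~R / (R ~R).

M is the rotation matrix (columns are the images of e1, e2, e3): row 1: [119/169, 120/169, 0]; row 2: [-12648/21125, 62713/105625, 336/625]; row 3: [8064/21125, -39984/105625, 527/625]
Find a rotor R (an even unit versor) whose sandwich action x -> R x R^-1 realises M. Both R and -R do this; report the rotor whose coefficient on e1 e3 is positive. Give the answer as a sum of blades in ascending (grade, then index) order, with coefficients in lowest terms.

Method: write R = a + b12*e1 e2 + b13*e1 e3 + b23*e2 e3 with a^2 + b12^2 + b13^2 + b23^2 = 1 (so R^-1 = ~R). Expanding the columns R e_j ~R gives tr M = 4a^2 - 1 and, from the antisymmetric part, M21 - M12 = -4a*b12, M13 - M31 = 4a*b13, M32 - M23 = -4a*b23.
Here tr M = 226151/105625, so a^2 = (1 + tr M)/4 = 82944/105625 and a = ±288/325. Taking a = 288/325: M21 - M12 = -27648/21125, M13 - M31 = -8064/21125, M32 - M23 = -96768/105625, giving b12 = 24/65, b13 = -7/65, b23 = 84/325, i.e. R = 288/325 + 24/65*e1 e2 - 7/65*e1 e3 + 84/325*e2 e3.
Its e1 e3 coefficient is negative, so report the other preimage -R.
Answer: -288/325 - 24/65*e1 e2 + 7/65*e1 e3 - 84/325*e2 e3. Uniqueness: Spin(3) -> SO(3) maps R and -R to the same rotation of trace 226151/105625; fixing the sign of the e1 e3 coefficient removes the ambiguity.


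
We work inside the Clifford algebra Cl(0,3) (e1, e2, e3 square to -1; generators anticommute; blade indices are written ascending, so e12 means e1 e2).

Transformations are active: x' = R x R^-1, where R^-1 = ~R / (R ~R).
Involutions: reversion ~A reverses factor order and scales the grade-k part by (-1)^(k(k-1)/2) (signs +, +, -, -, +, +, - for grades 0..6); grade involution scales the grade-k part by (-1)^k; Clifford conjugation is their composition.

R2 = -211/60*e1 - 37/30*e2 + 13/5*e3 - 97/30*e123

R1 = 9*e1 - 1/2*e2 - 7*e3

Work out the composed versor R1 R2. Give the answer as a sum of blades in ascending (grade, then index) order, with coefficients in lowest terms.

Distribute over the terms of R1 (each basis-blade product reordered to ascending indices, repeated generators contracted through their squares):
(9*e1) R2 = 633/20 - 111/10*e12 + 117/5*e13 + 291/10*e23
(-1/2*e2) R2 = -37/60 - 211/120*e12 + 97/60*e13 - 13/10*e23
(-7*e3) R2 = 91/5 - 679/30*e12 - 1477/60*e13 - 259/30*e23
Summing the partial products and collecting blades:
Answer: 1477/30 - 4259/120*e12 + 2/5*e13 + 115/6*e23


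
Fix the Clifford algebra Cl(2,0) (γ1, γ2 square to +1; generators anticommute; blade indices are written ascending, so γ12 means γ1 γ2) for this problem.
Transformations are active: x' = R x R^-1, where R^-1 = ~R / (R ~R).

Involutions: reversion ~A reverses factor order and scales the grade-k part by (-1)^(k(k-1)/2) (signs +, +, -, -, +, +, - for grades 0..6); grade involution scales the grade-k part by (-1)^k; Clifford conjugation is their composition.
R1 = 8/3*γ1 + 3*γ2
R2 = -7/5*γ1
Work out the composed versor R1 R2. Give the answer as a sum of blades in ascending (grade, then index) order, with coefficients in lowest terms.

Distribute over the terms of R2 (each basis-blade product reordered to ascending indices, repeated generators contracted through their squares):
R1 (-7/5*γ1) = -56/15 + 21/5*γ12
Answer: -56/15 + 21/5*γ12


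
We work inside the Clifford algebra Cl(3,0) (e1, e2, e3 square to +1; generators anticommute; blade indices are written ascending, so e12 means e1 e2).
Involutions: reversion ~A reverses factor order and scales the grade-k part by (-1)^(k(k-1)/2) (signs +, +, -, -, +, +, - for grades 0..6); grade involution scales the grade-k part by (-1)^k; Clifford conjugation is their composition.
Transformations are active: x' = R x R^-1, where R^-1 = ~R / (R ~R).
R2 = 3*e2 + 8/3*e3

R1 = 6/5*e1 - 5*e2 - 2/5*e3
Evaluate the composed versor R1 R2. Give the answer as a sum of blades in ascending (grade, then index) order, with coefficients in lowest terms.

Distribute over the terms of R2 (each basis-blade product reordered to ascending indices, repeated generators contracted through their squares):
R1 (3*e2) = -15 + 18/5*e12 + 6/5*e23
R1 (8/3*e3) = -16/15 + 16/5*e13 - 40/3*e23
Summing the partial products and collecting blades:
Answer: -241/15 + 18/5*e12 + 16/5*e13 - 182/15*e23


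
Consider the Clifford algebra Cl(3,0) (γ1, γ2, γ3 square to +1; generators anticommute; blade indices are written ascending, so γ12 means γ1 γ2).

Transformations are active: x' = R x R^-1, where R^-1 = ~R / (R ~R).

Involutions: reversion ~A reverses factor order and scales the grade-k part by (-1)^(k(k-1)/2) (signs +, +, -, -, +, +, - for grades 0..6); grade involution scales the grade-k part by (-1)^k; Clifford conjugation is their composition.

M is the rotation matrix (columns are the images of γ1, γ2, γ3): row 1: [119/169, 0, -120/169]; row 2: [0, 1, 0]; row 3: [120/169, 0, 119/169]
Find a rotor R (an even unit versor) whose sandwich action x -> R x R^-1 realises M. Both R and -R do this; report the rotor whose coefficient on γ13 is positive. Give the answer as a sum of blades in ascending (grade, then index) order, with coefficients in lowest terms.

Method: write R = a + b12*γ12 + b13*γ13 + b23*γ23 with a^2 + b12^2 + b13^2 + b23^2 = 1 (so R^-1 = ~R). Expanding the columns R e_j ~R gives tr M = 4a^2 - 1 and, from the antisymmetric part, M21 - M12 = -4a*b12, M13 - M31 = 4a*b13, M32 - M23 = -4a*b23.
Here tr M = 407/169, so a^2 = (1 + tr M)/4 = 144/169 and a = ±12/13. Taking a = 12/13: M21 - M12 = 0, M13 - M31 = -240/169, M32 - M23 = 0, giving b12 = 0, b13 = -5/13, b23 = 0, i.e. R = 12/13 - 5/13*γ13.
Its γ13 coefficient is negative, so report the other preimage -R.
Answer: -12/13 + 5/13*γ13. Key observation: the double cover Spin(3) -> SO(3) sends R and -R to the same matrix (trace 407/169 here), so the stated sign of the γ13 coefficient is what selects one sheet.


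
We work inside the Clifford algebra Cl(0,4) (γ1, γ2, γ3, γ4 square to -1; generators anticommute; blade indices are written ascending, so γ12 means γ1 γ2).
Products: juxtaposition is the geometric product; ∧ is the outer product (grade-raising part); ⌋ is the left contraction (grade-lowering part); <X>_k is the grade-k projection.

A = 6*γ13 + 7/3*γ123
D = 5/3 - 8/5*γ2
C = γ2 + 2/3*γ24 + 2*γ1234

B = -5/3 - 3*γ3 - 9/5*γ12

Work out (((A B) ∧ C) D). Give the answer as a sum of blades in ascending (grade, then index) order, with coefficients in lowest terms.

step 1: 18*γ1 + 21/5*γ3 + 7*γ12 - 10*γ13 + 54/5*γ23 - 35/9*γ123
step 2: 18*γ12 - 21/5*γ23 + 10*γ123 + 12*γ124 - 14/5*γ234 + 20/3*γ1234
step 3: 144/5*γ1 + 168/25*γ3 + 30*γ12 - 16*γ13 - 96/5*γ14 - 7*γ23 - 112/25*γ34 + 50/3*γ123 + 20*γ124 + 32/3*γ134 - 14/3*γ234 + 100/9*γ1234
Answer: 144/5*γ1 + 168/25*γ3 + 30*γ12 - 16*γ13 - 96/5*γ14 - 7*γ23 - 112/25*γ34 + 50/3*γ123 + 20*γ124 + 32/3*γ134 - 14/3*γ234 + 100/9*γ1234


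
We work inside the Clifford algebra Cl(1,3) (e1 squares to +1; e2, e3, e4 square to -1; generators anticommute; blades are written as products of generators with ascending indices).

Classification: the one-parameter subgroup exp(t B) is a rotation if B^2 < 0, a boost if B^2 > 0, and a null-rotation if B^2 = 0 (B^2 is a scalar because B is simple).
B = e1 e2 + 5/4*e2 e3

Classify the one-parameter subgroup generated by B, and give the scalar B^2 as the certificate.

B^2 term by term: the squares give (1)^2*(e1 e2)^2 + (5/4)^2*(e2 e3)^2 = 1*(+1) + 25/16*(-1) = -9/16 (each basis 2-blade squares to minus the product of its generators' squares); cross terms between blades sharing an index anticommute and cancel. So B^2 = -9/16.
Answer: rotation, certificate B^2 = -9/16. The invariant at work: B^2 = -9/16 is unchanged by conjugation, hence its sign classifies the subgroup whatever basis B is written in.


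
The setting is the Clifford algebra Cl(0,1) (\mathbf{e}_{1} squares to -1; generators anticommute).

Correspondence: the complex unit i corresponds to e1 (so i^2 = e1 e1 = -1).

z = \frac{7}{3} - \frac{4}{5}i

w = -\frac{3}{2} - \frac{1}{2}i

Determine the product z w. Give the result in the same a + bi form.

In blades: z = \frac{7}{3} - \frac{4}{5} e_{1}, w = -\frac{3}{2} - \frac{1}{2} e_{1}.
Distribute z over w term by term (generator squares from the signature, products reordered to ascending indices): (\frac{7}{3})*w = -\frac{7}{2} - \frac{7}{6} e_{1}; (-\frac{4}{5} e_{1})*w = -\frac{2}{5} + \frac{6}{5} e_{1}.
Sum: -\frac{39}{10} + \frac{1}{30} e_{1}; translating back through the correspondence:
Answer: -\frac{39}{10} + \frac{1}{30}i


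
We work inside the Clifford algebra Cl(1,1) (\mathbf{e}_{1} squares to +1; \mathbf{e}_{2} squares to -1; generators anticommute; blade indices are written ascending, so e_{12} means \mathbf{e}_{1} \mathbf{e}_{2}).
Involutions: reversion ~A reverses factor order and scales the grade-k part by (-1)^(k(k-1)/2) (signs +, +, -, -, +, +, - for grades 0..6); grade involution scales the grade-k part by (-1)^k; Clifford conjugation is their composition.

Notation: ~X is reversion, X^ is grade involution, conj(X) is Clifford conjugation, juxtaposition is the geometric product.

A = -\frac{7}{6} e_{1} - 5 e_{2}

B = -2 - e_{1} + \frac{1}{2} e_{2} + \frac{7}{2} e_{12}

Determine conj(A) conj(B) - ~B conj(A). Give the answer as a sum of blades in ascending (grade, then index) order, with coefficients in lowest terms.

first term: \frac{11}{3} - \frac{119}{6} e_{1} - \frac{169}{12} e_{2} - \frac{67}{12} e_{12}
second term: -\frac{11}{3} + \frac{91}{6} e_{1} - \frac{71}{12} e_{2} - \frac{67}{12} e_{12}
Answer: \frac{22}{3} - 35 e_{1} - \frac{49}{6} e_{2}


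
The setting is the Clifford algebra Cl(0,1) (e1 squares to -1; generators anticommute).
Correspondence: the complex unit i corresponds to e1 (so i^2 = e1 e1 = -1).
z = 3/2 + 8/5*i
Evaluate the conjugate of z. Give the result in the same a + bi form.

In blades: z = 3/2 + 8/5*e1.
Conjugation here is Clifford conjugation: the scalar is fixed and the grade-1 and grade-2 blades all flip sign, giving 3/2 - 8/5*e1; translating back:
Answer: 3/2 - 8/5*i


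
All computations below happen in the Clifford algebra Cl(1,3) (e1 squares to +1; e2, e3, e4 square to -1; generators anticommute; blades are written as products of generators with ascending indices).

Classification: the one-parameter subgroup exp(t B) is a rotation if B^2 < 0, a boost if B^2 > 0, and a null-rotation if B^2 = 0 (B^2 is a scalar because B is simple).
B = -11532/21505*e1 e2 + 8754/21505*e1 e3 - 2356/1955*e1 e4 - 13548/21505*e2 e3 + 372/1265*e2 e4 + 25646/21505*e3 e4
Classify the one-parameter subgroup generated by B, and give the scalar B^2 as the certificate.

B^2 term by term: the squares give (-11532/21505)^2*(e1 e2)^2 + (8754/21505)^2*(e1 e3)^2 + (-2356/1955)^2*(e1 e4)^2 + (-13548/21505)^2*(e2 e3)^2 + (372/1265)^2*(e2 e4)^2 + (25646/21505)^2*(e3 e4)^2 = 132987024/462465025*(+1) + 76632516/462465025*(+1) + 5550736/3822025*(+1) + 183548304/462465025*(-1) + 138384/1600225*(-1) + 657717316/462465025*(-1) = 0 (each basis 2-blade squares to minus the product of its generators' squares); cross terms between blades sharing an index anticommute and cancel; the commuting (index-disjoint) pairs give grade-4 terms 2*c*c'*(blade product), which cancel blade by blade — e1 e2 e3 e4: -591499344/462465025 - 6512976/27203825 + 63838176/42042275 = 0 — confirming B is simple. So B^2 = 0.
Answer: null-rotation, certificate B^2 = 0. One invariant decides it: the square 0 survives every conjugation, and its sign is exactly the classification.


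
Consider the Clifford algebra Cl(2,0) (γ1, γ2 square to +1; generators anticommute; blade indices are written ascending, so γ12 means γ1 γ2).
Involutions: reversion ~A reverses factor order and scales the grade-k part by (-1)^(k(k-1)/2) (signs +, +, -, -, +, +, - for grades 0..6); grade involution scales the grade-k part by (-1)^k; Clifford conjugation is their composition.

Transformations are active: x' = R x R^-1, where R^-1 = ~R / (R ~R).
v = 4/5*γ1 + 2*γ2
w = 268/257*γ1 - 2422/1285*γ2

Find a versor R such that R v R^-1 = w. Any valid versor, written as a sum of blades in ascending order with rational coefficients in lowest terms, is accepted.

The midline construction: v and w both square to 116/25, so reflecting in their sum 2368/1285*γ1 + 148/1285*γ2 exchanges them.
Answer: 2368/1285*γ1 + 148/1285*γ2


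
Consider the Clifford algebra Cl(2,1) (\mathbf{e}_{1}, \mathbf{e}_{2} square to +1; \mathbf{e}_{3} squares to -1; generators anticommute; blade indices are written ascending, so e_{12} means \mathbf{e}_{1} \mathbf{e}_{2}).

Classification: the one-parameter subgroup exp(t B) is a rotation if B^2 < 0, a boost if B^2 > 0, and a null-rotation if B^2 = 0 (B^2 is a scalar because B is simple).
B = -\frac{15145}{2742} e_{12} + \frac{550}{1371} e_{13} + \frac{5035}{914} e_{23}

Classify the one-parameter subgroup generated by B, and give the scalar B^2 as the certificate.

B^2 term by term: the squares give (-\frac{15145}{2742})^2*(e_{12})^2 + (\frac{550}{1371})^2*(e_{13})^2 + (\frac{5035}{914})^2*(e_{23})^2 = \frac{229371025}{7518564}*(-1) + \frac{302500}{1879641}*(+1) + \frac{25351225}{835396}*(+1) = 0 (each basis 2-blade squares to minus the product of its generators' squares); cross terms between blades sharing an index anticommute and cancel. So B^2 = 0.
Answer: null-rotation, certificate B^2 = 0. The invariant at work: B^2 = 0 is unchanged by conjugation, hence its sign classifies the subgroup whatever basis B is written in.


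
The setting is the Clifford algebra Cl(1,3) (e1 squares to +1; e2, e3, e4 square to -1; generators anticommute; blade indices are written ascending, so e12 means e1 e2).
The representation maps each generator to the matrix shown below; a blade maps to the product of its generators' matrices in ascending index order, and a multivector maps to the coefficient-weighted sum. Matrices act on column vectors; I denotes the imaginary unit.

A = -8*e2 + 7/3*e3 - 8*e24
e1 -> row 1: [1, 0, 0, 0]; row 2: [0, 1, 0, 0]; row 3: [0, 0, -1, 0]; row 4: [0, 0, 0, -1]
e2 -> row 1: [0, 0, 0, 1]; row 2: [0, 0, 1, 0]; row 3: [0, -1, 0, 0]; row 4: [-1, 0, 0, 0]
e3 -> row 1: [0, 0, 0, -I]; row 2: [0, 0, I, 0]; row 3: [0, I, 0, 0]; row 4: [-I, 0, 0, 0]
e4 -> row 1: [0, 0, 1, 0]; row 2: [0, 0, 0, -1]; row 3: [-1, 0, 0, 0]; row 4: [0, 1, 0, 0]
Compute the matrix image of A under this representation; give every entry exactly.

Bivector images (products of the table entries): rho(e24) = rho(e2)rho(e4) = row 1: [0, 1, 0, 0]; row 2: [-1, 0, 0, 0]; row 3: [0, 0, 0, 1]; row 4: [0, 0, -1, 0].
M = (-8)*rho(e2) + (7/3)*rho(e3) + (-8)*rho(e24), summed entrywise:
Answer: row 1: [0, -8, 0, -8 - 7*I/3]; row 2: [8, 0, -8 + 7*I/3, 0]; row 3: [0, 8 + 7*I/3, 0, -8]; row 4: [8 - 7*I/3, 0, 8, 0]


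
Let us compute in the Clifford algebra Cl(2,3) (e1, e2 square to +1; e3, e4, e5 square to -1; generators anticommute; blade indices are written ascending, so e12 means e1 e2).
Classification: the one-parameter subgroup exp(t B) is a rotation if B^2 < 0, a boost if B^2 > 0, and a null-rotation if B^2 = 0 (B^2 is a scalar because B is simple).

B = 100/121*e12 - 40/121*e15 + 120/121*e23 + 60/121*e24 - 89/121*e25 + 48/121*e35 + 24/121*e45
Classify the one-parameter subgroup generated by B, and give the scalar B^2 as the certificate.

B^2 term by term: the squares give (100/121)^2*(e12)^2 + (-40/121)^2*(e15)^2 + (120/121)^2*(e23)^2 + (60/121)^2*(e24)^2 + (-89/121)^2*(e25)^2 + (48/121)^2*(e35)^2 + (24/121)^2*(e45)^2 = 10000/14641*(-1) + 1600/14641*(+1) + 14400/14641*(+1) + 3600/14641*(+1) + 7921/14641*(+1) + 2304/14641*(-1) + 576/14641*(-1) = 1 (each basis 2-blade squares to minus the product of its generators' squares); cross terms between blades sharing an index anticommute and cancel; the commuting (index-disjoint) pairs give grade-4 terms 2*c*c'*(blade product), which cancel blade by blade — e1235: 9600/14641 - 9600/14641 = 0; e1245: 4800/14641 - 4800/14641 = 0; e2345: 5760/14641 - 5760/14641 = 0 — confirming B is simple. So B^2 = 1.
Answer: boost, certificate B^2 = 1. One invariant decides it: the square 1 survives every conjugation, and its sign is exactly the classification.


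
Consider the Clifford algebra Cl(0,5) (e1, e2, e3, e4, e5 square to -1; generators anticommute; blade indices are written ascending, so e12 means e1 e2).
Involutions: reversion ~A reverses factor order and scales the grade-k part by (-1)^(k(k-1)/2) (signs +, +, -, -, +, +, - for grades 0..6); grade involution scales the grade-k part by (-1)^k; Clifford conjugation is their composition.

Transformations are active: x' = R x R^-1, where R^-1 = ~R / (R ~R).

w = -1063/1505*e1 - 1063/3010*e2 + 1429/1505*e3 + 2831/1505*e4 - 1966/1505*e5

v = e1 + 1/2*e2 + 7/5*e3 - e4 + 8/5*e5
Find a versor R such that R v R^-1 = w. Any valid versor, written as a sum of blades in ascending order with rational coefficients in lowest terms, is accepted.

Here q(v) = q(w) = -677/100; the classical choice R = v + w = 442/1505*e1 + 221/1505*e2 + 3536/1505*e3 + 1326/1505*e4 + 442/1505*e5 then realises v -> w under the sandwich.
Answer: 442/1505*e1 + 221/1505*e2 + 3536/1505*e3 + 1326/1505*e4 + 442/1505*e5


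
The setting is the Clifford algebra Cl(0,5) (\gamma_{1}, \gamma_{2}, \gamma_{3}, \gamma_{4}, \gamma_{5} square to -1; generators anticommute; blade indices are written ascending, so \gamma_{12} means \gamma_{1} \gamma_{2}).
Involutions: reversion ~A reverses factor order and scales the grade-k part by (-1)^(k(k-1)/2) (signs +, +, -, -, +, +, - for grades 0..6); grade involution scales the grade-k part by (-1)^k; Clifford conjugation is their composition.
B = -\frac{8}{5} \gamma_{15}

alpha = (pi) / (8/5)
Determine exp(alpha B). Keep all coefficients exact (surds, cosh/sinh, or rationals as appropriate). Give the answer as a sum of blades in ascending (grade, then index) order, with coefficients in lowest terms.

B^2 = (-\frac{8}{5})^2*(\gamma_{15})^2 = \frac{64}{25}*(-1) = -\frac{64}{25} (a basis 2-blade squares to minus the product of its generators' squares).
B^2 = -\frac{64}{25} — a negative square means the series sums to a rotation: l = \frac{8}{5}, alpha*l = \pi, so exp(alpha B) = cos(\pi) + (sin(\pi)/(\frac{8}{5}))*B = -1 + (0)*B.
Answer: -1


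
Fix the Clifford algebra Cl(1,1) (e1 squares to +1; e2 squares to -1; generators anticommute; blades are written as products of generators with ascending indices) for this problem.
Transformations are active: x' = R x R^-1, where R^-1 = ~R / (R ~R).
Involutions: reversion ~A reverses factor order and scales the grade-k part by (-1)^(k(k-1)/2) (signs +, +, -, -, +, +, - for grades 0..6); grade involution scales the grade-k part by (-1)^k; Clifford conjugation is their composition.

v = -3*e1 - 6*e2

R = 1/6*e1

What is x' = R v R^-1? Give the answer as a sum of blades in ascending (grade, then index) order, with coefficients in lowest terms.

~R = 1/6*e1, and R ~R = 1/36, so R^-1 = ~R / (1/36).
R v = -1/2 - e1 e2
Answer: -3*e1 + 6*e2


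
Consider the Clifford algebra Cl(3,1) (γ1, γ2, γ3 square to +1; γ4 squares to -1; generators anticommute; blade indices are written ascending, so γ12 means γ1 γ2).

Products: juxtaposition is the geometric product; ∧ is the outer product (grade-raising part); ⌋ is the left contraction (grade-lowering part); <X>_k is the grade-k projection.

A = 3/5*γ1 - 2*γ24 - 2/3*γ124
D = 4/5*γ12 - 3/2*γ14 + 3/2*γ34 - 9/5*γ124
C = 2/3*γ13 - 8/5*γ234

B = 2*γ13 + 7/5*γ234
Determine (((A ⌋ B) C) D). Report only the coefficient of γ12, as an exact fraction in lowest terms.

step 1: 4*γ3
step 2: -8/3*γ1 + 32/5*γ24
step 3: -288/25*γ1 - 32/15*γ2 + 4*γ4 + 48/5*γ12 - 128/25*γ14 + 48/5*γ23 + 24/5*γ24 - 4*γ134
Answer: 48/5


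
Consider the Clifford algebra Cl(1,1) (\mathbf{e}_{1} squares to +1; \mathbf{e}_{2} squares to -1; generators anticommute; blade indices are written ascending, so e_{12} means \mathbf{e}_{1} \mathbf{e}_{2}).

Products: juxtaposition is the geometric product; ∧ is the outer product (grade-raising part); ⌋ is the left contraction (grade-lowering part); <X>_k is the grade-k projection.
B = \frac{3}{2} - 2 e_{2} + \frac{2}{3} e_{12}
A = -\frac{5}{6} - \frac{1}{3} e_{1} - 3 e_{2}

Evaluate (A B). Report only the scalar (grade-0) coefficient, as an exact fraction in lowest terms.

step 1: -\frac{29}{4} - \frac{5}{2} e_{1} - \frac{55}{18} e_{2} + \frac{1}{9} e_{12}
Answer: -\frac{29}{4}


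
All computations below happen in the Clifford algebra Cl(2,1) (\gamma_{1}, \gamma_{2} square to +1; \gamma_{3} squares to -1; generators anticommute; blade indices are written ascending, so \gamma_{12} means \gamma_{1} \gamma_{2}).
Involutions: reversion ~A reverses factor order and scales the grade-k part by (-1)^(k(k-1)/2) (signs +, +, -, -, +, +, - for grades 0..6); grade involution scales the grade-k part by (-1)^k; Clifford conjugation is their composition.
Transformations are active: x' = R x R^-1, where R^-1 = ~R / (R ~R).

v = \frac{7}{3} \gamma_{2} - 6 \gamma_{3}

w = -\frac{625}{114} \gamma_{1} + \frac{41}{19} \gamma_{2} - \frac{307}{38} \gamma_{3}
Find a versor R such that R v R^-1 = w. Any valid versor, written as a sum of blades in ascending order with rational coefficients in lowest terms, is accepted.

Construction: equal norms (both -\frac{275}{9}) license R = v + w = -\frac{625}{114} \gamma_{1} + \frac{256}{57} \gamma_{2} - \frac{535}{38} \gamma_{3} — nothing changes along that direction, while (v - w)/2 changes sign, so v maps onto w.
Answer: -\frac{625}{114} \gamma_{1} + \frac{256}{57} \gamma_{2} - \frac{535}{38} \gamma_{3}


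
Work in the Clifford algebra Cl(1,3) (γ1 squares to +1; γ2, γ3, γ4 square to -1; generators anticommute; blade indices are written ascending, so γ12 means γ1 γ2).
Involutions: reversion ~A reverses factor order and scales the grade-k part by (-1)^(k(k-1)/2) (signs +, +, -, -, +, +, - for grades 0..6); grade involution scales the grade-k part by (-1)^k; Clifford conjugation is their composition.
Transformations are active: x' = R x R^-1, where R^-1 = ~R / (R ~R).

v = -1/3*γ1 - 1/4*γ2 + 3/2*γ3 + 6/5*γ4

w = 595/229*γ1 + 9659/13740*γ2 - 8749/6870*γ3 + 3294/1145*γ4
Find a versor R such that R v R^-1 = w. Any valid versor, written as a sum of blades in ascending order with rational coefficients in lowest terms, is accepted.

Key observation: q(v) = q(w) = -13109/3600 (sandwiches preserve the norm), so R = v + w = 1556/687*γ1 + 1556/3435*γ2 + 778/3435*γ3 + 4668/1145*γ4 works whenever it is invertible — the component of v along it is kept and (v - w)/2 reverses, sending v to w.
Answer: 1556/687*γ1 + 1556/3435*γ2 + 778/3435*γ3 + 4668/1145*γ4


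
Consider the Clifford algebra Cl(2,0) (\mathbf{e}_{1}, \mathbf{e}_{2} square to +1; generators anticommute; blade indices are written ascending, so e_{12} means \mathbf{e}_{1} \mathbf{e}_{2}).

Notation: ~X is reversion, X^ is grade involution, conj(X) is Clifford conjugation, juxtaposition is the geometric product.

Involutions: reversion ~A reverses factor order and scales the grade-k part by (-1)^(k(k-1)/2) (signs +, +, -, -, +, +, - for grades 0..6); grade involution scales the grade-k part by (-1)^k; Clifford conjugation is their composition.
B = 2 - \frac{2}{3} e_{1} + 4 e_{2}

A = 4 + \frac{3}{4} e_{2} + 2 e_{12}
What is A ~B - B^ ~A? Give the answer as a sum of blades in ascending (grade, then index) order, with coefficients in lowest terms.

first term: 11 + \frac{16}{3} e_{1} + \frac{113}{6} e_{2} + \frac{9}{2} e_{12}
second term: 5 - \frac{16}{3} e_{1} - \frac{95}{6} e_{2} - \frac{7}{2} e_{12}
Answer: 6 + \frac{32}{3} e_{1} + \frac{104}{3} e_{2} + 8 e_{12}


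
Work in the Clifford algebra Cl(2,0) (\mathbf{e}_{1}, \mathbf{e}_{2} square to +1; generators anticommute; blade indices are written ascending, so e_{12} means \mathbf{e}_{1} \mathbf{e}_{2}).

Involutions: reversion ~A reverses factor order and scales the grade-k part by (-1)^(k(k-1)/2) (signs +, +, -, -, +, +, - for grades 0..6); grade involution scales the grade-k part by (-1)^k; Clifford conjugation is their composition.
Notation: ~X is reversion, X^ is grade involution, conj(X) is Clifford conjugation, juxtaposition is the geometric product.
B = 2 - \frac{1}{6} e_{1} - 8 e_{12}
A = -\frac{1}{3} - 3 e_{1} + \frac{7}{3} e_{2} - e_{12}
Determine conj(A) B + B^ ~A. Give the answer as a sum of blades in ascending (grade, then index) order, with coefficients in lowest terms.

first term: \frac{41}{6} - \frac{227}{18} e_{1} - \frac{57}{2} e_{2} + \frac{77}{18} e_{12}
second term: \frac{41}{6} - \frac{445}{18} e_{1} - \frac{115}{6} e_{2} + \frac{91}{18} e_{12}
Answer: \frac{41}{3} - \frac{112}{3} e_{1} - \frac{143}{3} e_{2} + \frac{28}{3} e_{12}


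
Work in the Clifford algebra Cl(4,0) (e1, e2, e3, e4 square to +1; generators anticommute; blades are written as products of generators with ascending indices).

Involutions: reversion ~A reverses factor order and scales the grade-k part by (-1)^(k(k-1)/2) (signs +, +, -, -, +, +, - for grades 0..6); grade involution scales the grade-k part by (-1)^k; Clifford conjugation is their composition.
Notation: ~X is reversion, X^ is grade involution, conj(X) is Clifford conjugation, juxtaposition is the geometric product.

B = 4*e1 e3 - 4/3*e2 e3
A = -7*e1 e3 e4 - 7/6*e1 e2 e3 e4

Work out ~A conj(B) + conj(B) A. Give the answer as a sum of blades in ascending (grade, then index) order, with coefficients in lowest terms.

first term: 28*e4 + 14/9*e1 e4 + 14/3*e2 e4 - 28/3*e1 e2 e4
second term: -28*e4 + 14/9*e1 e4 + 14/3*e2 e4 - 28/3*e1 e2 e4
Answer: 28/9*e1 e4 + 28/3*e2 e4 - 56/3*e1 e2 e4


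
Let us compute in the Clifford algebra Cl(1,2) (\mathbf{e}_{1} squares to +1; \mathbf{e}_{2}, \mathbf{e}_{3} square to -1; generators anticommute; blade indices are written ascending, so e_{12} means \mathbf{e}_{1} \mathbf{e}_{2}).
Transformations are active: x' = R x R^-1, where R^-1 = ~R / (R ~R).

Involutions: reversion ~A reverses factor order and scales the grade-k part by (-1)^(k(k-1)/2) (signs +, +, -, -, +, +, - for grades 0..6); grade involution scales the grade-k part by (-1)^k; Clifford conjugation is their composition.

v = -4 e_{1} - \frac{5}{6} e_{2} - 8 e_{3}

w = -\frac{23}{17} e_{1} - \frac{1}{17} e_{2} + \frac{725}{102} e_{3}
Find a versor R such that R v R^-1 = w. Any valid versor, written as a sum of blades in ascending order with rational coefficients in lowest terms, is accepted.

Key observation: q(v) = q(w) = -\frac{1753}{36} (sandwiches preserve the norm), so R = v + w = -\frac{91}{17} e_{1} - \frac{91}{102} e_{2} - \frac{91}{102} e_{3} works whenever it is invertible — the component of v along it is kept and (v - w)/2 reverses, sending v to w.
Answer: -\frac{91}{17} e_{1} - \frac{91}{102} e_{2} - \frac{91}{102} e_{3}


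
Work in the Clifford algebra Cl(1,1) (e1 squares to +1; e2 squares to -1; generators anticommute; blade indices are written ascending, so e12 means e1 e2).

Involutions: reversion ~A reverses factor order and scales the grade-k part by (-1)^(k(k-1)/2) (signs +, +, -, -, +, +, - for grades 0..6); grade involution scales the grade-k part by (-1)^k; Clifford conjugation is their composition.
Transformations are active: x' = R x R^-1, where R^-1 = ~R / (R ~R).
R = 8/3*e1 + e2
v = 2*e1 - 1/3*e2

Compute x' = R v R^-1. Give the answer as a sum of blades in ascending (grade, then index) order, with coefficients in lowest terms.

~R = 8/3*e1 + e2, and R ~R = 55/9, so R^-1 = ~R / (55/9).
R v = 17/3 - 26/9*e12
Answer: 162/55*e1 + 361/165*e2


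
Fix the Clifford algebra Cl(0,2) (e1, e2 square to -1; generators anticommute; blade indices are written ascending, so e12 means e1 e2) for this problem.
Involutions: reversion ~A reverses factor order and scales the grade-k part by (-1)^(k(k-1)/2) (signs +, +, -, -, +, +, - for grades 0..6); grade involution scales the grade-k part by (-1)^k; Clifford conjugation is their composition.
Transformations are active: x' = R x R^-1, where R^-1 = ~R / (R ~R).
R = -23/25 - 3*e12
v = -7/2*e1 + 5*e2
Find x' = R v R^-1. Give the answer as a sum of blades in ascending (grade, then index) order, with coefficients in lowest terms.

~R = -23/25 + 3*e12, and R ~R = 6154/625, so R^-1 = ~R / (6154/625).
R v = 911/50*e1 + 59/10*e2
Answer: 293/3077*e1 - 37555/6154*e2


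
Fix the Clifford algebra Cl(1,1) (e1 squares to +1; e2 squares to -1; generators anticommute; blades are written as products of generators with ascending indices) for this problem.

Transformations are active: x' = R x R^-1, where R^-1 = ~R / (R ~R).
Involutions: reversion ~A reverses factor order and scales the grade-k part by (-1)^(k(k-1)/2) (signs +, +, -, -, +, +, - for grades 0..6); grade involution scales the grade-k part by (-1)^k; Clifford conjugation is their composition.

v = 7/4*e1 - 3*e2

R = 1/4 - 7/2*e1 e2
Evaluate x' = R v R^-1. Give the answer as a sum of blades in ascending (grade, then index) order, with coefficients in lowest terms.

~R = 1/4 + 7/2*e1 e2, and R ~R = -195/16, so R^-1 = ~R / (-195/16).
R v = -161/16*e1 + 43/8*e2
Answer: -1043/780*e1 + 542/195*e2


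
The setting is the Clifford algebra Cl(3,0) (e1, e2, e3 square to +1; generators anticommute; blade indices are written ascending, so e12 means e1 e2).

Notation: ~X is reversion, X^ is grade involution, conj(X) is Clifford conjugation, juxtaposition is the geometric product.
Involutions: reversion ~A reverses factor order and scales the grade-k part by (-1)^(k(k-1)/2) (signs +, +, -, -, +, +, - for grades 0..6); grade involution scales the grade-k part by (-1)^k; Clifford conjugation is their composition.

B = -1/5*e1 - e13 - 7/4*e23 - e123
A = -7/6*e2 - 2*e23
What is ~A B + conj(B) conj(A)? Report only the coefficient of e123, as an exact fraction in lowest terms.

first term: 7/2 + 2*e1 + 49/24*e3 - 67/30*e12 - 7/6*e13 - 47/30*e123
second term: -7/2 + 2*e1 - 49/24*e3 - 53/30*e12 + 7/6*e13 - 23/30*e123
Answer: -7/3


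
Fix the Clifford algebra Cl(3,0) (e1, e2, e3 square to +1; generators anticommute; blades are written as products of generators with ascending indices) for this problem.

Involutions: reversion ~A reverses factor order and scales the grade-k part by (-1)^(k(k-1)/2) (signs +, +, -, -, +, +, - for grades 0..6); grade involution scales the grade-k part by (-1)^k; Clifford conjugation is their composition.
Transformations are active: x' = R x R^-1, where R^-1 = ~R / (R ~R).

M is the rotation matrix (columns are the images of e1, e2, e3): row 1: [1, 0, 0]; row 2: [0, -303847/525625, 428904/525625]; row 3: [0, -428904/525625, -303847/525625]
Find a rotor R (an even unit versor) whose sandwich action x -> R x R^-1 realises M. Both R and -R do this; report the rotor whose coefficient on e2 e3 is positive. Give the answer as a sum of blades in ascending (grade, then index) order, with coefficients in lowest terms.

Method: write R = a + b12*e1 e2 + b13*e1 e3 + b23*e2 e3 with a^2 + b12^2 + b13^2 + b23^2 = 1 (so R^-1 = ~R). Expanding the columns R e_j ~R gives tr M = 4a^2 - 1 and, from the antisymmetric part, M21 - M12 = -4a*b12, M13 - M31 = 4a*b13, M32 - M23 = -4a*b23.
Here tr M = -82069/525625, so a^2 = (1 + tr M)/4 = 110889/525625 and a = ±333/725. Taking a = 333/725: M21 - M12 = 0, M13 - M31 = 0, M32 - M23 = -857808/525625, giving b12 = 0, b13 = 0, b23 = 644/725, i.e. R = 333/725 + 644/725*e2 e3.
Its e2 e3 coefficient is already positive.
Answer: 333/725 + 644/725*e2 e3. Key observation: the double cover Spin(3) -> SO(3) sends R and -R to the same matrix (trace -82069/525625 here), so the stated sign of the e2 e3 coefficient is what selects one sheet.


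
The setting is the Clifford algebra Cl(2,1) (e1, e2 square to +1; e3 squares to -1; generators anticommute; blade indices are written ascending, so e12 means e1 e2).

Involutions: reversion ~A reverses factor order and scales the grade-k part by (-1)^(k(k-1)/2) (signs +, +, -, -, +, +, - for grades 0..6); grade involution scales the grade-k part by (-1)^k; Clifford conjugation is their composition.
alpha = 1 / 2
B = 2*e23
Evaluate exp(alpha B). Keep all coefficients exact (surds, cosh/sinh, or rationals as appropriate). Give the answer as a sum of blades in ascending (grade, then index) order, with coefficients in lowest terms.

B^2 = (2)^2*(e23)^2 = 4*(+1) = 4 (a basis 2-blade squares to minus the product of its generators' squares).
B^2 = 4 — since the square is positive, the closed form is hyperbolic: l = 2, alpha*l = 1, so exp(alpha B) = cosh(1) + (sinh(1)/2)*B = cosh(1) + (sinh(1)/2)*B.
Answer: cosh(1) + sinh(1)*e23


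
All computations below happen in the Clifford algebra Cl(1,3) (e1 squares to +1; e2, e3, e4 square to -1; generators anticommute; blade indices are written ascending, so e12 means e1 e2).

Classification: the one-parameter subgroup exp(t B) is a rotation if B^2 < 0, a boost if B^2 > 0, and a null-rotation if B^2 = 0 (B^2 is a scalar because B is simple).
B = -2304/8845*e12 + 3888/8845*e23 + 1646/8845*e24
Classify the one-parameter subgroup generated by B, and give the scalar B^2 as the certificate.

B^2 term by term: the squares give (-2304/8845)^2*(e12)^2 + (3888/8845)^2*(e23)^2 + (1646/8845)^2*(e24)^2 = 5308416/78234025*(+1) + 15116544/78234025*(-1) + 2709316/78234025*(-1) = -4/25 (each basis 2-blade squares to minus the product of its generators' squares); cross terms between blades sharing an index anticommute and cancel. So B^2 = -4/25.
Answer: rotation, certificate B^2 = -4/25. Key observation: B^2 = -4/25 is a conjugation invariant, so its sign decides the class regardless of the surface form of B.


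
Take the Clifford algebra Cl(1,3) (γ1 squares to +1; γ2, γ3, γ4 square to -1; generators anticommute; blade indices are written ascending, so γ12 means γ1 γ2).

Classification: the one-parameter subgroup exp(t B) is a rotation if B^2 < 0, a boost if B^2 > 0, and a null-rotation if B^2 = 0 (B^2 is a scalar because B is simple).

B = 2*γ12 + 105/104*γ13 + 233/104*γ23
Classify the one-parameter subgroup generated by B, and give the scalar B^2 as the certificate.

B^2 term by term: the squares give (2)^2*(γ12)^2 + (105/104)^2*(γ13)^2 + (233/104)^2*(γ23)^2 = 4*(+1) + 11025/10816*(+1) + 54289/10816*(-1) = 0 (each basis 2-blade squares to minus the product of its generators' squares); cross terms between blades sharing an index anticommute and cancel. So B^2 = 0.
Answer: null-rotation, certificate B^2 = 0. The invariant at work: B^2 = 0 is unchanged by conjugation, hence its sign classifies the subgroup whatever basis B is written in.


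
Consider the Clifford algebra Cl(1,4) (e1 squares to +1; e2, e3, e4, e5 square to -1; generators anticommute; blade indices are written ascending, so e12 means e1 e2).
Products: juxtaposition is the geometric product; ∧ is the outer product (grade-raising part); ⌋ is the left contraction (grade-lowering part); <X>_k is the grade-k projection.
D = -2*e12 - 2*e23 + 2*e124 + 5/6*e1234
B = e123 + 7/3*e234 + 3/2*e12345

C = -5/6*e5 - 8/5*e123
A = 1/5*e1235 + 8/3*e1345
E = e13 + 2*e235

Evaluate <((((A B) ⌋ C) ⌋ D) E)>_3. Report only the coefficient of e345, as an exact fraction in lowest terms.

step 1: 4*e2 + 3/10*e4 + 1/5*e5 + 56/9*e125 + 7/15*e145 - 8/3*e245
step 2: 1/6 - 32/5*e13
step 3: -1/3*e12 - 1/3*e23 + 16/3*e24 + 1/3*e124 + 5/36*e1234
step 4: 2/3*e5 + 1/3*e12 + 1/3*e23 - 5/36*e24 + 2/3*e135 - 5/18*e145 - 1/3*e234 - 32/3*e345 - 16/3*e1234 - 2/3*e1345
step 5: 2/3*e135 - 5/18*e145 - 1/3*e234 - 32/3*e345
Answer: -32/3


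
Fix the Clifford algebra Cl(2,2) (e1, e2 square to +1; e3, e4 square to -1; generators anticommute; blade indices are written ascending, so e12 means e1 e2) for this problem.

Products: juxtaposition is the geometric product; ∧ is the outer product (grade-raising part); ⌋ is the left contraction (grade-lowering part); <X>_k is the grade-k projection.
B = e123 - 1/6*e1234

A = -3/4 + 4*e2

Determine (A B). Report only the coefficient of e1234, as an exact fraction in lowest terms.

step 1: -4*e13 - 3/4*e123 + 2/3*e134 + 1/8*e1234
Answer: 1/8


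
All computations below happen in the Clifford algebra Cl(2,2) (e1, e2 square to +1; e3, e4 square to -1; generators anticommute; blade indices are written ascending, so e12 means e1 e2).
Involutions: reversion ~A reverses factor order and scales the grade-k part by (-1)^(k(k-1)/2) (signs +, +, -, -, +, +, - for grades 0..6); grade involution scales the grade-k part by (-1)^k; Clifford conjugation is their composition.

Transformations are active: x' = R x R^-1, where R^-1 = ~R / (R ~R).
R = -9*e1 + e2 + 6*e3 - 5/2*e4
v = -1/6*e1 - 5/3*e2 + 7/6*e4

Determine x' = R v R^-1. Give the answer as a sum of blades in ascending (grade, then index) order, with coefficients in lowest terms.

~R = -9*e1 + e2 + 6*e3 - 5/2*e4, and R ~R = 159/4, so R^-1 = ~R / (159/4).
R v = 11/4 + 91/6*e12 + e13 - 131/12*e14 + 10*e23 - 3*e24 + 7*e34
Answer: -343/318*e1 + 287/159*e2 + 44/53*e3 - 481/318*e4
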